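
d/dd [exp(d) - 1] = exp(d)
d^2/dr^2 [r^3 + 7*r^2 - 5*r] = 6*r + 14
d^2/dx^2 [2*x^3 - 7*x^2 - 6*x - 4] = 12*x - 14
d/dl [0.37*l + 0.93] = 0.370000000000000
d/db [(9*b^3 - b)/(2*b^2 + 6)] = (9*b^4 + 82*b^2 - 3)/(2*(b^4 + 6*b^2 + 9))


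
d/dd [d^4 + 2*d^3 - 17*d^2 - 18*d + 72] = 4*d^3 + 6*d^2 - 34*d - 18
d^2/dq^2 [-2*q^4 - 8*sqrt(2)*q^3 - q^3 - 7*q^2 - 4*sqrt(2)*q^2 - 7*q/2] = -24*q^2 - 48*sqrt(2)*q - 6*q - 14 - 8*sqrt(2)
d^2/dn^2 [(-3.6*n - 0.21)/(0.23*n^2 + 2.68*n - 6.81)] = (-(0.46*n + 2.68)*(0.92*n + 5.36)*(3.6*n + 0.21) + (4.968*n + 19.3926)*(0.23*n^2 + 2.68*n - 6.81))/(0.23*n^2 + 2.68*n - 6.81)^3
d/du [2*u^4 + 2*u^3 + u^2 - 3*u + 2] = 8*u^3 + 6*u^2 + 2*u - 3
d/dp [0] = 0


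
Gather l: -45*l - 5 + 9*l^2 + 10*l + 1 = 9*l^2 - 35*l - 4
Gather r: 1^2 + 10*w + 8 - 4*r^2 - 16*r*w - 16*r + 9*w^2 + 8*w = -4*r^2 + r*(-16*w - 16) + 9*w^2 + 18*w + 9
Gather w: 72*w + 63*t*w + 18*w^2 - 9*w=18*w^2 + w*(63*t + 63)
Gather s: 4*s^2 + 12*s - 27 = 4*s^2 + 12*s - 27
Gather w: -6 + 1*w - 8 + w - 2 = 2*w - 16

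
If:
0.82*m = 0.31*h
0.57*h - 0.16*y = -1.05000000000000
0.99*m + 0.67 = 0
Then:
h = -1.79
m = -0.68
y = 0.19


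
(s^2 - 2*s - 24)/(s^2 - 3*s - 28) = (s - 6)/(s - 7)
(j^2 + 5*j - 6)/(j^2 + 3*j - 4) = (j + 6)/(j + 4)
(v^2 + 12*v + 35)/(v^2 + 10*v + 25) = (v + 7)/(v + 5)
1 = 1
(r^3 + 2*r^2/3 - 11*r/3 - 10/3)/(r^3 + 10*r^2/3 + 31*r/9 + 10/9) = 3*(r - 2)/(3*r + 2)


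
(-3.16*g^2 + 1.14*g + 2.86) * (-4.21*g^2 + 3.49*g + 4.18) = 13.3036*g^4 - 15.8278*g^3 - 21.2708*g^2 + 14.7466*g + 11.9548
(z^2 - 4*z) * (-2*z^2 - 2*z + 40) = -2*z^4 + 6*z^3 + 48*z^2 - 160*z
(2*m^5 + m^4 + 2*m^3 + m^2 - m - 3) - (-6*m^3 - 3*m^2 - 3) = 2*m^5 + m^4 + 8*m^3 + 4*m^2 - m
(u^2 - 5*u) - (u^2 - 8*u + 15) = 3*u - 15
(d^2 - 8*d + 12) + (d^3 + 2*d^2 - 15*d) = d^3 + 3*d^2 - 23*d + 12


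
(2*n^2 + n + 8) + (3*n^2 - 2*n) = 5*n^2 - n + 8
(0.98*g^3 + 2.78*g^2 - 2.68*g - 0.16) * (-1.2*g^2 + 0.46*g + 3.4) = -1.176*g^5 - 2.8852*g^4 + 7.8268*g^3 + 8.4112*g^2 - 9.1856*g - 0.544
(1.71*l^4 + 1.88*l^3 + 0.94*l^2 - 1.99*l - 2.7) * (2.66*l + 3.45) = 4.5486*l^5 + 10.9003*l^4 + 8.9864*l^3 - 2.0504*l^2 - 14.0475*l - 9.315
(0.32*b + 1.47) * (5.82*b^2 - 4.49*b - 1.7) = 1.8624*b^3 + 7.1186*b^2 - 7.1443*b - 2.499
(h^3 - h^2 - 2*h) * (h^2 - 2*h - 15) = h^5 - 3*h^4 - 15*h^3 + 19*h^2 + 30*h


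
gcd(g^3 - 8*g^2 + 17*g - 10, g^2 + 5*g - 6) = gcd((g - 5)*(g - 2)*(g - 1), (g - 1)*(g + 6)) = g - 1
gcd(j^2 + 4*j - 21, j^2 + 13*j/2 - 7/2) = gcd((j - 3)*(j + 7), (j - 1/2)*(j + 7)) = j + 7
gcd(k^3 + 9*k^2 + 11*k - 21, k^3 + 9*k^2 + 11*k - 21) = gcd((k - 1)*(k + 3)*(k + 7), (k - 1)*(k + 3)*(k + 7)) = k^3 + 9*k^2 + 11*k - 21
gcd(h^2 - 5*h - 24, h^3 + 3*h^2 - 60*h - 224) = h - 8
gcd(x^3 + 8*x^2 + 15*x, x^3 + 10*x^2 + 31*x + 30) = x^2 + 8*x + 15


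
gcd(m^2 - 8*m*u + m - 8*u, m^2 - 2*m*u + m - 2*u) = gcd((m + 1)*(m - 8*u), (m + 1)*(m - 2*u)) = m + 1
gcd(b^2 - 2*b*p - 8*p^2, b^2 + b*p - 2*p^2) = b + 2*p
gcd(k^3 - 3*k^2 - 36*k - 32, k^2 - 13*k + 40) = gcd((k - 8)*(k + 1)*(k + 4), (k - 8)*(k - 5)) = k - 8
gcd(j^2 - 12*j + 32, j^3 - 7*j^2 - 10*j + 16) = j - 8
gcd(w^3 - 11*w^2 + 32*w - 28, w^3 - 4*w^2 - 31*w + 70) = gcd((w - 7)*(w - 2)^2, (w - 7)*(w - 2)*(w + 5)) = w^2 - 9*w + 14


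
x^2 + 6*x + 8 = (x + 2)*(x + 4)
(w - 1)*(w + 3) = w^2 + 2*w - 3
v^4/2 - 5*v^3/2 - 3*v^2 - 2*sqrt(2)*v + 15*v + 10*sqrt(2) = (v/2 + sqrt(2)/2)*(v - 5)*(v - 2*sqrt(2))*(v + sqrt(2))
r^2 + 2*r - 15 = (r - 3)*(r + 5)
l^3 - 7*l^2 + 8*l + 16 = (l - 4)^2*(l + 1)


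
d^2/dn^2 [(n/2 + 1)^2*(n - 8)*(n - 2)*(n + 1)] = 5*n^3 - 15*n^2 - 39*n + 2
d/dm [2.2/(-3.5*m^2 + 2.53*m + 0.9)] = (15.4*m - 5.566)/(-3.5*m^2 + 2.53*m + 0.9)^2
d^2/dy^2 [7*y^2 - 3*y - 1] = 14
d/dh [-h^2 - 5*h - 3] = -2*h - 5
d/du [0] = 0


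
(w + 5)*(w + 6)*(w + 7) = w^3 + 18*w^2 + 107*w + 210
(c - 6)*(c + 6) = c^2 - 36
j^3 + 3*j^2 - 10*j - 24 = (j - 3)*(j + 2)*(j + 4)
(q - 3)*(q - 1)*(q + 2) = q^3 - 2*q^2 - 5*q + 6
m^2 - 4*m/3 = m*(m - 4/3)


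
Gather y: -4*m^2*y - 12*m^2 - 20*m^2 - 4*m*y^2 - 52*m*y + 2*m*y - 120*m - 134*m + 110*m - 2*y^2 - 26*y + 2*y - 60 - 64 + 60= -32*m^2 - 144*m + y^2*(-4*m - 2) + y*(-4*m^2 - 50*m - 24) - 64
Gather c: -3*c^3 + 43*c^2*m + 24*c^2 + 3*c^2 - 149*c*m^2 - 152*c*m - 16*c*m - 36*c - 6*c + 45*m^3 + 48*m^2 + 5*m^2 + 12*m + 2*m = -3*c^3 + c^2*(43*m + 27) + c*(-149*m^2 - 168*m - 42) + 45*m^3 + 53*m^2 + 14*m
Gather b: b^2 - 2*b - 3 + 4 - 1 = b^2 - 2*b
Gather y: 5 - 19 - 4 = -18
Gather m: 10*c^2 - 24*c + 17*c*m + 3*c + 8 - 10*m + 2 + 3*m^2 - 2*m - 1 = 10*c^2 - 21*c + 3*m^2 + m*(17*c - 12) + 9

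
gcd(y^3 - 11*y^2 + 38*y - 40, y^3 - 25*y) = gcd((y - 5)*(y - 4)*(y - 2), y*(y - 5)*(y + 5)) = y - 5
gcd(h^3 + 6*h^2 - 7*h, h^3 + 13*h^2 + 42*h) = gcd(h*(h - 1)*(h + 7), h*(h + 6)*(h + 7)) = h^2 + 7*h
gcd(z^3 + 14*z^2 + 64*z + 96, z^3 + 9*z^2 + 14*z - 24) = z^2 + 10*z + 24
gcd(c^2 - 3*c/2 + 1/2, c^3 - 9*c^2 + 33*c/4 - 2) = c - 1/2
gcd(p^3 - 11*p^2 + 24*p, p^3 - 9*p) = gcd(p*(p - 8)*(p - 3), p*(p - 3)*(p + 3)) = p^2 - 3*p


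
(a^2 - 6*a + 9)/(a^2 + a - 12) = (a - 3)/(a + 4)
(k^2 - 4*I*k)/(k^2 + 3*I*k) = (k - 4*I)/(k + 3*I)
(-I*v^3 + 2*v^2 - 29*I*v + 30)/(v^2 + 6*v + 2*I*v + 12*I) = (-I*v^3 + 2*v^2 - 29*I*v + 30)/(v^2 + 2*v*(3 + I) + 12*I)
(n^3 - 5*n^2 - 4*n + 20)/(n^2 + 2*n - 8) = (n^2 - 3*n - 10)/(n + 4)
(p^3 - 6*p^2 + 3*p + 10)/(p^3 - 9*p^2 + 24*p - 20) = (p + 1)/(p - 2)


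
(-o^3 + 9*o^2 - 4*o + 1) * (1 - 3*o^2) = 3*o^5 - 27*o^4 + 11*o^3 + 6*o^2 - 4*o + 1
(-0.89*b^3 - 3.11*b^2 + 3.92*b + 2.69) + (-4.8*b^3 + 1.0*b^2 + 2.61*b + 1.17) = -5.69*b^3 - 2.11*b^2 + 6.53*b + 3.86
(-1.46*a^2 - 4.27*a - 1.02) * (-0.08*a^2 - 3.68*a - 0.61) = 0.1168*a^4 + 5.7144*a^3 + 16.6858*a^2 + 6.3583*a + 0.6222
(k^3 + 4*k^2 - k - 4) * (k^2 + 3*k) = k^5 + 7*k^4 + 11*k^3 - 7*k^2 - 12*k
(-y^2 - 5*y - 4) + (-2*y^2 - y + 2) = -3*y^2 - 6*y - 2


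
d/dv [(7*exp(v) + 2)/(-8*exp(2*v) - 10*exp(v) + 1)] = (56*exp(2*v) + 32*exp(v) + 27)*exp(v)/(64*exp(4*v) + 160*exp(3*v) + 84*exp(2*v) - 20*exp(v) + 1)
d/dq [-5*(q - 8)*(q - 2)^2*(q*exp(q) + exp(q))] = 5*(-q^4 + 7*q^3 + 9*q^2 - 52*q + 28)*exp(q)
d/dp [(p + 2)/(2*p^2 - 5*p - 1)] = (2*p^2 - 5*p - (p + 2)*(4*p - 5) - 1)/(-2*p^2 + 5*p + 1)^2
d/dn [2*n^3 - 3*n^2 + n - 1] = 6*n^2 - 6*n + 1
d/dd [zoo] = 0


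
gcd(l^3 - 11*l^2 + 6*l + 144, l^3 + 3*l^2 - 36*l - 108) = l^2 - 3*l - 18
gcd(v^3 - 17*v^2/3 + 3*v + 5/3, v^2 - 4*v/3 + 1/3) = v - 1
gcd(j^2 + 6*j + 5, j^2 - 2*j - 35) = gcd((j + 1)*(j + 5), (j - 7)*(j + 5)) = j + 5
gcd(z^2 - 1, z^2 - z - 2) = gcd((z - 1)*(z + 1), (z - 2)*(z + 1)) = z + 1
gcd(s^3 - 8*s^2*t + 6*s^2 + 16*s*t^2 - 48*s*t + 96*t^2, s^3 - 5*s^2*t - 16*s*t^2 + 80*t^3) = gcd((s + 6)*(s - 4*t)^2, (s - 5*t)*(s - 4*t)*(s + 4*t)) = s - 4*t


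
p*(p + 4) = p^2 + 4*p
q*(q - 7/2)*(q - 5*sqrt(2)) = q^3 - 5*sqrt(2)*q^2 - 7*q^2/2 + 35*sqrt(2)*q/2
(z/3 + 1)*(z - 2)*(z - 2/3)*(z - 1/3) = z^4/3 - 61*z^2/27 + 56*z/27 - 4/9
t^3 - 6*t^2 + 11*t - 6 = (t - 3)*(t - 2)*(t - 1)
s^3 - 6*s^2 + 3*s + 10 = (s - 5)*(s - 2)*(s + 1)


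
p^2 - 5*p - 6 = (p - 6)*(p + 1)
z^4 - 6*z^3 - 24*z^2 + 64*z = z*(z - 8)*(z - 2)*(z + 4)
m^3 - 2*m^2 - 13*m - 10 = (m - 5)*(m + 1)*(m + 2)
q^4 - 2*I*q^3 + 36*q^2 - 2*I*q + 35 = (q - 7*I)*(q + 5*I)*(-I*q + 1)*(I*q + 1)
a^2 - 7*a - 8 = (a - 8)*(a + 1)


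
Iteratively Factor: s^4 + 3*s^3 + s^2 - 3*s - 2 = (s + 2)*(s^3 + s^2 - s - 1) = (s + 1)*(s + 2)*(s^2 - 1) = (s + 1)^2*(s + 2)*(s - 1)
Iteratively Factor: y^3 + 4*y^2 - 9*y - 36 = (y - 3)*(y^2 + 7*y + 12) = (y - 3)*(y + 3)*(y + 4)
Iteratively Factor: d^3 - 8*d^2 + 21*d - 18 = (d - 2)*(d^2 - 6*d + 9) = (d - 3)*(d - 2)*(d - 3)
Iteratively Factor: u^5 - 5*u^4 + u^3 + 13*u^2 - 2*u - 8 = (u + 1)*(u^4 - 6*u^3 + 7*u^2 + 6*u - 8) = (u - 4)*(u + 1)*(u^3 - 2*u^2 - u + 2) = (u - 4)*(u - 1)*(u + 1)*(u^2 - u - 2) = (u - 4)*(u - 2)*(u - 1)*(u + 1)*(u + 1)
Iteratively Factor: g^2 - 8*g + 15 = (g - 3)*(g - 5)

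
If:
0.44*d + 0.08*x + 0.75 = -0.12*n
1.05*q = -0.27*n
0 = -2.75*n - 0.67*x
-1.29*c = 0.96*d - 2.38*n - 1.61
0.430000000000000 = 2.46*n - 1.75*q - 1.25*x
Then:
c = 2.60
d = -1.68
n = 0.05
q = -0.01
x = -0.22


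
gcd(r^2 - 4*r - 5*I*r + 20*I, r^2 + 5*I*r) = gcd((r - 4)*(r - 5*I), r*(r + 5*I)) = 1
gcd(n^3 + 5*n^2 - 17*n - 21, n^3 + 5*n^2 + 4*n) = n + 1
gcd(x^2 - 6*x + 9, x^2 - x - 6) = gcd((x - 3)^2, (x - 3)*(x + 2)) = x - 3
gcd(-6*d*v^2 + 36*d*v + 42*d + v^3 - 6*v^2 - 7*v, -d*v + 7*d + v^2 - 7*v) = v - 7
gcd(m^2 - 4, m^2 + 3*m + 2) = m + 2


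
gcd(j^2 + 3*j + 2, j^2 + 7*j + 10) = j + 2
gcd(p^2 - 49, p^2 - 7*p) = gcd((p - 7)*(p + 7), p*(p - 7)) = p - 7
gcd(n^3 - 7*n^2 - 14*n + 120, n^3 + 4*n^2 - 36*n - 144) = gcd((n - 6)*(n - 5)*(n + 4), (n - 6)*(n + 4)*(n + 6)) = n^2 - 2*n - 24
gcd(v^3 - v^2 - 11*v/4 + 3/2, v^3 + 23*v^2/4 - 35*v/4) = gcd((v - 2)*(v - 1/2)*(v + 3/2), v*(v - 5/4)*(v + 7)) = 1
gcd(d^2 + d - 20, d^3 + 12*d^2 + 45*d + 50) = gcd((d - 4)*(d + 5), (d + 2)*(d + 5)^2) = d + 5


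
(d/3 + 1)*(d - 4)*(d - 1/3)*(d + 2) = d^4/3 + 2*d^3/9 - 43*d^2/9 - 58*d/9 + 8/3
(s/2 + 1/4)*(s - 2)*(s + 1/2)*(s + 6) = s^4/2 + 5*s^3/2 - 31*s^2/8 - 11*s/2 - 3/2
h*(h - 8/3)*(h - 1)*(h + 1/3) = h^4 - 10*h^3/3 + 13*h^2/9 + 8*h/9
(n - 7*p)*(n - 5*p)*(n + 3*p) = n^3 - 9*n^2*p - n*p^2 + 105*p^3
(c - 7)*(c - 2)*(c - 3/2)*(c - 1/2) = c^4 - 11*c^3 + 131*c^2/4 - 139*c/4 + 21/2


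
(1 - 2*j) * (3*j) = -6*j^2 + 3*j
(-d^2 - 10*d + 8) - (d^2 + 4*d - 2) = -2*d^2 - 14*d + 10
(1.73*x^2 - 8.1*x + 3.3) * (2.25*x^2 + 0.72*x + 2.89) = 3.8925*x^4 - 16.9794*x^3 + 6.5927*x^2 - 21.033*x + 9.537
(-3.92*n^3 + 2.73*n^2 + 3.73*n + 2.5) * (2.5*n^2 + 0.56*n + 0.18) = -9.8*n^5 + 4.6298*n^4 + 10.1482*n^3 + 8.8302*n^2 + 2.0714*n + 0.45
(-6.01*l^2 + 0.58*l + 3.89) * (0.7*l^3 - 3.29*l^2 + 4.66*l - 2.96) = -4.207*l^5 + 20.1789*l^4 - 27.1918*l^3 + 7.6943*l^2 + 16.4106*l - 11.5144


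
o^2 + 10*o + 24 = (o + 4)*(o + 6)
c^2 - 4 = (c - 2)*(c + 2)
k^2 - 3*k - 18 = (k - 6)*(k + 3)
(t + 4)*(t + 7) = t^2 + 11*t + 28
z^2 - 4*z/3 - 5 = (z - 3)*(z + 5/3)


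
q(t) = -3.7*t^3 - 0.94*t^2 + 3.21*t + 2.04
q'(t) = -11.1*t^2 - 1.88*t + 3.21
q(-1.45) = 6.69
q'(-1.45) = -17.40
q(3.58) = -168.28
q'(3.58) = -145.78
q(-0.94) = 1.27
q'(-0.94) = -4.83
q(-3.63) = 154.98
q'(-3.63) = -136.23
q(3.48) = -154.11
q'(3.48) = -137.76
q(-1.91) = 18.26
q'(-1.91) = -33.69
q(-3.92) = 197.89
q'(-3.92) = -159.99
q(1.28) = -3.15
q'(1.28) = -17.38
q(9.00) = -2742.51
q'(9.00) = -912.81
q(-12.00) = 6221.76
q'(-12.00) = -1572.63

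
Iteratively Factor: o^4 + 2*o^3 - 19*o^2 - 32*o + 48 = (o - 4)*(o^3 + 6*o^2 + 5*o - 12) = (o - 4)*(o + 3)*(o^2 + 3*o - 4) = (o - 4)*(o + 3)*(o + 4)*(o - 1)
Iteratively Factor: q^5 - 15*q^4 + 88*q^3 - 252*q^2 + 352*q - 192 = (q - 2)*(q^4 - 13*q^3 + 62*q^2 - 128*q + 96) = (q - 4)*(q - 2)*(q^3 - 9*q^2 + 26*q - 24) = (q - 4)*(q - 2)^2*(q^2 - 7*q + 12) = (q - 4)^2*(q - 2)^2*(q - 3)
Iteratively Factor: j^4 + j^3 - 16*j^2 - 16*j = (j + 1)*(j^3 - 16*j) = j*(j + 1)*(j^2 - 16) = j*(j + 1)*(j + 4)*(j - 4)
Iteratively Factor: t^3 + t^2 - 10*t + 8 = (t - 2)*(t^2 + 3*t - 4) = (t - 2)*(t - 1)*(t + 4)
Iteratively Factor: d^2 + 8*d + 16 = (d + 4)*(d + 4)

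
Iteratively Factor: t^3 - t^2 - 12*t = (t - 4)*(t^2 + 3*t) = (t - 4)*(t + 3)*(t)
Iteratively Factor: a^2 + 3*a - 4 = (a - 1)*(a + 4)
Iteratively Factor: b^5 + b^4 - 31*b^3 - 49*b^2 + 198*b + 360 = (b + 2)*(b^4 - b^3 - 29*b^2 + 9*b + 180) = (b - 5)*(b + 2)*(b^3 + 4*b^2 - 9*b - 36) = (b - 5)*(b + 2)*(b + 3)*(b^2 + b - 12) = (b - 5)*(b - 3)*(b + 2)*(b + 3)*(b + 4)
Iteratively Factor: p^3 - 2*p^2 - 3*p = (p)*(p^2 - 2*p - 3) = p*(p - 3)*(p + 1)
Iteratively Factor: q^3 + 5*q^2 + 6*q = (q + 2)*(q^2 + 3*q) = q*(q + 2)*(q + 3)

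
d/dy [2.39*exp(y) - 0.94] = 2.39*exp(y)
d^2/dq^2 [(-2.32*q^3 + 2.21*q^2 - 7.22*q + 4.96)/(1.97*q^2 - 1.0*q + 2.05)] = (-33.234156*q^3 + 90.481074*q^2 + 57.82182*q - 41.16887)/(7.645373*q^6 - 11.6427*q^5 + 29.777535*q^4 - 25.231*q^3 + 30.986775*q^2 - 12.6075*q + 8.615125)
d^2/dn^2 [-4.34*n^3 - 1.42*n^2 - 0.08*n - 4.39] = -26.04*n - 2.84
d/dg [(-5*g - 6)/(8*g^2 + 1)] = (40*g^2 + 96*g - 5)/(64*g^4 + 16*g^2 + 1)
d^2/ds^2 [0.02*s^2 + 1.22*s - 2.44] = 0.0400000000000000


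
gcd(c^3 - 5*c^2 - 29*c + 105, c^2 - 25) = c + 5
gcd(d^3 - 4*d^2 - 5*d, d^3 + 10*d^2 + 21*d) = d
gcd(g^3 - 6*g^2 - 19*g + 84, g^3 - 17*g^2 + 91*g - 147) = g^2 - 10*g + 21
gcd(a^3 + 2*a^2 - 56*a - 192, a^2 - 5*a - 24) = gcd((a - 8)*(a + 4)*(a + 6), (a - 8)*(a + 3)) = a - 8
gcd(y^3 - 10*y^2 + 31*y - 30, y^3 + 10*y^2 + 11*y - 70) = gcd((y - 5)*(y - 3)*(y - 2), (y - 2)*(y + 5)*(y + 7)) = y - 2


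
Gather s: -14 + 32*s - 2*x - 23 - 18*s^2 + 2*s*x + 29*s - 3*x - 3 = -18*s^2 + s*(2*x + 61) - 5*x - 40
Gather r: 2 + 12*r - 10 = 12*r - 8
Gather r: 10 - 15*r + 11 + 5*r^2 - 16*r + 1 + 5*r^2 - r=10*r^2 - 32*r + 22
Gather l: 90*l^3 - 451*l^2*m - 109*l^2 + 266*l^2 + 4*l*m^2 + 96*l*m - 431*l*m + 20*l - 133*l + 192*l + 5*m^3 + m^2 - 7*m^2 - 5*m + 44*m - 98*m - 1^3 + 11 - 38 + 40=90*l^3 + l^2*(157 - 451*m) + l*(4*m^2 - 335*m + 79) + 5*m^3 - 6*m^2 - 59*m + 12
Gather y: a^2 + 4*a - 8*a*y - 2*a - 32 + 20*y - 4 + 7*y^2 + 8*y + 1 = a^2 + 2*a + 7*y^2 + y*(28 - 8*a) - 35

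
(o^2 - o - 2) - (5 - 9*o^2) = 10*o^2 - o - 7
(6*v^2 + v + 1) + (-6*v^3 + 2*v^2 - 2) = -6*v^3 + 8*v^2 + v - 1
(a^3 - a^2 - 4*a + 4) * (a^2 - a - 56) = a^5 - 2*a^4 - 59*a^3 + 64*a^2 + 220*a - 224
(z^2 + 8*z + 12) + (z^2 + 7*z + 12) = 2*z^2 + 15*z + 24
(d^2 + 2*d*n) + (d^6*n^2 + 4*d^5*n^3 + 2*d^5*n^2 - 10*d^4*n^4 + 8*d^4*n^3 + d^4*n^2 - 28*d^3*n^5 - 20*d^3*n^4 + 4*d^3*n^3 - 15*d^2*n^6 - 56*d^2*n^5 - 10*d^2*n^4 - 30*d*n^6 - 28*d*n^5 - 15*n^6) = d^6*n^2 + 4*d^5*n^3 + 2*d^5*n^2 - 10*d^4*n^4 + 8*d^4*n^3 + d^4*n^2 - 28*d^3*n^5 - 20*d^3*n^4 + 4*d^3*n^3 - 15*d^2*n^6 - 56*d^2*n^5 - 10*d^2*n^4 + d^2 - 30*d*n^6 - 28*d*n^5 + 2*d*n - 15*n^6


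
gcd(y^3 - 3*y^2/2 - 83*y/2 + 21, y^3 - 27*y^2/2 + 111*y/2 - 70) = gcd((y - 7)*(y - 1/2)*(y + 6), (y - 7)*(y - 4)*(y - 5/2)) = y - 7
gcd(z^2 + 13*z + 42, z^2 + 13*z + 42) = z^2 + 13*z + 42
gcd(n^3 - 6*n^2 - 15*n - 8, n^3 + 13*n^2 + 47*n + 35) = n + 1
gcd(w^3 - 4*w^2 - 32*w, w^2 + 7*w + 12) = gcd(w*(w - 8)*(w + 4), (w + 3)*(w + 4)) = w + 4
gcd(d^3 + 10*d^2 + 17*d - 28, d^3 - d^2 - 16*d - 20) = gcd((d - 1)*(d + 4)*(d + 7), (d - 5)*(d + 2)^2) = 1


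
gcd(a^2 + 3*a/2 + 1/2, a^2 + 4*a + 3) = a + 1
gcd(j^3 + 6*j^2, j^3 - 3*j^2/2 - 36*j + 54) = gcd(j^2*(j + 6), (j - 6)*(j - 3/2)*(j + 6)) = j + 6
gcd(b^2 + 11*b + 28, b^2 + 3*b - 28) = b + 7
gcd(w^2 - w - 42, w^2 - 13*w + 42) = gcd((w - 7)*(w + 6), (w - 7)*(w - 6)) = w - 7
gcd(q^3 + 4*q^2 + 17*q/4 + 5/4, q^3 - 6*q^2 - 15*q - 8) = q + 1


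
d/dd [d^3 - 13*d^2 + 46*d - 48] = 3*d^2 - 26*d + 46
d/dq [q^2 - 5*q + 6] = 2*q - 5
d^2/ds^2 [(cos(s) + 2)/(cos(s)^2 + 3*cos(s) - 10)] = (-9*(1 - cos(2*s))^2*cos(s)/4 - 5*(1 - cos(2*s))^2/4 - 241*cos(s)/2 - 63*cos(2*s) - 21*cos(3*s) + cos(5*s)/2 + 78)/((cos(s) - 2)^3*(cos(s) + 5)^3)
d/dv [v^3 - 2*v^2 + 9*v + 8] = 3*v^2 - 4*v + 9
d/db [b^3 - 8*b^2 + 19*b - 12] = 3*b^2 - 16*b + 19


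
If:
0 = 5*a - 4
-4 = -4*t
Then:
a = 4/5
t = 1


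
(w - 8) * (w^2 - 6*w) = w^3 - 14*w^2 + 48*w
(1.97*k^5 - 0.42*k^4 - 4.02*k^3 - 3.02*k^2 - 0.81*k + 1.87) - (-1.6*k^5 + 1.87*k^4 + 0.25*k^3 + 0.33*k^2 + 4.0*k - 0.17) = 3.57*k^5 - 2.29*k^4 - 4.27*k^3 - 3.35*k^2 - 4.81*k + 2.04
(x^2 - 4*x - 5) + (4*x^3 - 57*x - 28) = 4*x^3 + x^2 - 61*x - 33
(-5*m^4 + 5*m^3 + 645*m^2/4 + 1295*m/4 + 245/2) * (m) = -5*m^5 + 5*m^4 + 645*m^3/4 + 1295*m^2/4 + 245*m/2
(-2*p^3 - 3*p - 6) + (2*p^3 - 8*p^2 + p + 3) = -8*p^2 - 2*p - 3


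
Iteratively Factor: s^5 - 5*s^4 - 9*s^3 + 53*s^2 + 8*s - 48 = (s - 4)*(s^4 - s^3 - 13*s^2 + s + 12) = (s - 4)*(s + 3)*(s^3 - 4*s^2 - s + 4) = (s - 4)^2*(s + 3)*(s^2 - 1) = (s - 4)^2*(s + 1)*(s + 3)*(s - 1)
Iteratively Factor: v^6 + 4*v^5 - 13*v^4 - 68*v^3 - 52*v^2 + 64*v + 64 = (v + 2)*(v^5 + 2*v^4 - 17*v^3 - 34*v^2 + 16*v + 32) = (v - 4)*(v + 2)*(v^4 + 6*v^3 + 7*v^2 - 6*v - 8) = (v - 4)*(v + 2)*(v + 4)*(v^3 + 2*v^2 - v - 2) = (v - 4)*(v + 1)*(v + 2)*(v + 4)*(v^2 + v - 2) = (v - 4)*(v - 1)*(v + 1)*(v + 2)*(v + 4)*(v + 2)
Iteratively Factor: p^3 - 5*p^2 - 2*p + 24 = (p + 2)*(p^2 - 7*p + 12) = (p - 4)*(p + 2)*(p - 3)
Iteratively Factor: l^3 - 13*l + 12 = (l - 3)*(l^2 + 3*l - 4) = (l - 3)*(l + 4)*(l - 1)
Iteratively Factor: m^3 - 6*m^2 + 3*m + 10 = (m + 1)*(m^2 - 7*m + 10) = (m - 2)*(m + 1)*(m - 5)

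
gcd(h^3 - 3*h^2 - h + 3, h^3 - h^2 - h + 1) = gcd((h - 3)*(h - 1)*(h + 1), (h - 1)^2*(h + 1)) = h^2 - 1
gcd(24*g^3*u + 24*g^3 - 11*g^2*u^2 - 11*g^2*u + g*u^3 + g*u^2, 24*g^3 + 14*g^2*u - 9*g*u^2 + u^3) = 1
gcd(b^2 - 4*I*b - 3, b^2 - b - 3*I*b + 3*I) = b - 3*I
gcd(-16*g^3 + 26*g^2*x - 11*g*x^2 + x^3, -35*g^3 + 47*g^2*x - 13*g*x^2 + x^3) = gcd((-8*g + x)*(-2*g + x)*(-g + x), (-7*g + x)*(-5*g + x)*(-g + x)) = -g + x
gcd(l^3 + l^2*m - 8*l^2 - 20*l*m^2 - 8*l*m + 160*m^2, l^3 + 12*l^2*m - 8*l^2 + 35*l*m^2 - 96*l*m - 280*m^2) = l^2 + 5*l*m - 8*l - 40*m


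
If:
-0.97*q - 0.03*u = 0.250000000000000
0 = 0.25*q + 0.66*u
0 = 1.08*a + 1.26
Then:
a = -1.17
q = -0.26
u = 0.10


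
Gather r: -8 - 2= -10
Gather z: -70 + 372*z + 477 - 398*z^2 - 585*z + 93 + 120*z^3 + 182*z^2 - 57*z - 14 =120*z^3 - 216*z^2 - 270*z + 486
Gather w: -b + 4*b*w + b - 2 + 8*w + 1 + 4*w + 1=w*(4*b + 12)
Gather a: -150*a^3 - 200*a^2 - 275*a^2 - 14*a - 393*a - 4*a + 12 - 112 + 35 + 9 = -150*a^3 - 475*a^2 - 411*a - 56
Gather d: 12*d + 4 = 12*d + 4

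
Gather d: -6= -6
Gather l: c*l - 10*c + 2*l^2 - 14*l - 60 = -10*c + 2*l^2 + l*(c - 14) - 60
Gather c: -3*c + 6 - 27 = -3*c - 21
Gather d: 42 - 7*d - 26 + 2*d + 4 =20 - 5*d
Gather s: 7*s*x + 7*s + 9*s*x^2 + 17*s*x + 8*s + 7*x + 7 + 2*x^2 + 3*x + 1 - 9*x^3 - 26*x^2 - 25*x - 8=s*(9*x^2 + 24*x + 15) - 9*x^3 - 24*x^2 - 15*x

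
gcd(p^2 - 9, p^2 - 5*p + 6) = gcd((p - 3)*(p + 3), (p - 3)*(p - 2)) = p - 3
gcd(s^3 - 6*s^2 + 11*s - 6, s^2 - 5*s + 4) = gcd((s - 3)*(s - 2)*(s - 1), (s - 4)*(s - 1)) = s - 1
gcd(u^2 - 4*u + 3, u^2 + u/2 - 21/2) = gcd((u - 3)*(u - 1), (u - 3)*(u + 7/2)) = u - 3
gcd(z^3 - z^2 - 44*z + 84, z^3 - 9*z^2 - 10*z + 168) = z - 6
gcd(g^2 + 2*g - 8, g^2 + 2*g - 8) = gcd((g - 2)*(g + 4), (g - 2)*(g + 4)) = g^2 + 2*g - 8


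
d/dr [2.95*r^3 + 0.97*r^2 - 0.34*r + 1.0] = 8.85*r^2 + 1.94*r - 0.34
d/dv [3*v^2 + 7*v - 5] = 6*v + 7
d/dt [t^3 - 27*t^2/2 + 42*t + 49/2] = 3*t^2 - 27*t + 42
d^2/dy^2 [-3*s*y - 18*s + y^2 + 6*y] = 2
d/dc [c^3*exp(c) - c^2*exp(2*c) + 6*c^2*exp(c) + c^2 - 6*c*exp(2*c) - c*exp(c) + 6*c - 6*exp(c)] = c^3*exp(c) - 2*c^2*exp(2*c) + 9*c^2*exp(c) - 14*c*exp(2*c) + 11*c*exp(c) + 2*c - 6*exp(2*c) - 7*exp(c) + 6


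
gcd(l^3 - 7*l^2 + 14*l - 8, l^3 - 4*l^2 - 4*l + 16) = l^2 - 6*l + 8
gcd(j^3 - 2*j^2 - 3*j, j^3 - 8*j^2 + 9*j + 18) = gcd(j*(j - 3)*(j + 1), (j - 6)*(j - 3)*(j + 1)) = j^2 - 2*j - 3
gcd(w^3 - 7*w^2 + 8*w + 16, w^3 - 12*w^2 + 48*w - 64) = w^2 - 8*w + 16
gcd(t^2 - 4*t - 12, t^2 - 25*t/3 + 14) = t - 6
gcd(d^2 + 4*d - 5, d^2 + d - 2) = d - 1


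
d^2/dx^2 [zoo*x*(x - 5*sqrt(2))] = nan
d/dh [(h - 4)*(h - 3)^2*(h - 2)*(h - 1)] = 5*h^4 - 52*h^3 + 195*h^2 - 310*h + 174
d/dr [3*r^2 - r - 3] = 6*r - 1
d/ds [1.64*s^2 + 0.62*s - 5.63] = 3.28*s + 0.62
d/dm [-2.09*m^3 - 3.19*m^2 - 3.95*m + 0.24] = -6.27*m^2 - 6.38*m - 3.95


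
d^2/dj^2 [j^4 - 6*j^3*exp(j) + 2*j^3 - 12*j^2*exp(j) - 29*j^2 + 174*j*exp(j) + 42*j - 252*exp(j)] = -6*j^3*exp(j) - 48*j^2*exp(j) + 12*j^2 + 90*j*exp(j) + 12*j + 72*exp(j) - 58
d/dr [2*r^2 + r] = 4*r + 1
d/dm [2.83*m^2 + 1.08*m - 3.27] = 5.66*m + 1.08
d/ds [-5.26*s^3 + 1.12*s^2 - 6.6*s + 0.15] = -15.78*s^2 + 2.24*s - 6.6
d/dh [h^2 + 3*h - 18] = 2*h + 3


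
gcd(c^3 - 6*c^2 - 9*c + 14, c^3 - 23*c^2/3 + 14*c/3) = c - 7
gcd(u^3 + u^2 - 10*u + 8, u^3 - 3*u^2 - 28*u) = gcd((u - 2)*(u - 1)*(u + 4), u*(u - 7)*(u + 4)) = u + 4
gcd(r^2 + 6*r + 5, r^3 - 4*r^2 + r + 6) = r + 1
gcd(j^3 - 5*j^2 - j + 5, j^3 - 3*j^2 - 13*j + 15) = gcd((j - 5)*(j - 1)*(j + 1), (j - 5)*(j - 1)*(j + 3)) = j^2 - 6*j + 5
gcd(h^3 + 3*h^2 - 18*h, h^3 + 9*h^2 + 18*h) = h^2 + 6*h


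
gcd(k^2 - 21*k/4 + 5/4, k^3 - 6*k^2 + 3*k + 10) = k - 5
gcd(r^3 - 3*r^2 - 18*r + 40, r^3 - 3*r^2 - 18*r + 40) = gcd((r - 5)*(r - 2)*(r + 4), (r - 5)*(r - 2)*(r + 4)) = r^3 - 3*r^2 - 18*r + 40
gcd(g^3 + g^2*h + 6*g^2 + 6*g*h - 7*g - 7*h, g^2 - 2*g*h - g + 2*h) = g - 1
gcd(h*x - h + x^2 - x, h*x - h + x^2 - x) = h*x - h + x^2 - x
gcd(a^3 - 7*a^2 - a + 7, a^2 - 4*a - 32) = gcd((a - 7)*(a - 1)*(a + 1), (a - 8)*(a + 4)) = 1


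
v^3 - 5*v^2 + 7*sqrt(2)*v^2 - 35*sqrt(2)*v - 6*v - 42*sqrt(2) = (v - 6)*(v + 1)*(v + 7*sqrt(2))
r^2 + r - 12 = (r - 3)*(r + 4)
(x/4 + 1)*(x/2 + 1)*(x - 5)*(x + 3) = x^4/8 + x^3/2 - 19*x^2/8 - 53*x/4 - 15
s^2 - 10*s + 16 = (s - 8)*(s - 2)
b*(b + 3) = b^2 + 3*b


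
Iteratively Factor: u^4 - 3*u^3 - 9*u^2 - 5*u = (u - 5)*(u^3 + 2*u^2 + u) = (u - 5)*(u + 1)*(u^2 + u) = (u - 5)*(u + 1)^2*(u)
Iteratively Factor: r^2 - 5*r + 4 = (r - 1)*(r - 4)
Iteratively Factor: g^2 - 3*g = (g - 3)*(g)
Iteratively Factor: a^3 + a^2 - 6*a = (a + 3)*(a^2 - 2*a) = (a - 2)*(a + 3)*(a)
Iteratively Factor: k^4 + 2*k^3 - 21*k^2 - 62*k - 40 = (k + 2)*(k^3 - 21*k - 20) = (k + 1)*(k + 2)*(k^2 - k - 20) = (k - 5)*(k + 1)*(k + 2)*(k + 4)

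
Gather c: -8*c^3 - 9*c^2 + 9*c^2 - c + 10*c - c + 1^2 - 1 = -8*c^3 + 8*c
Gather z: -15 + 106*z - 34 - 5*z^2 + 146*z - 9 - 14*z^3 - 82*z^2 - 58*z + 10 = -14*z^3 - 87*z^2 + 194*z - 48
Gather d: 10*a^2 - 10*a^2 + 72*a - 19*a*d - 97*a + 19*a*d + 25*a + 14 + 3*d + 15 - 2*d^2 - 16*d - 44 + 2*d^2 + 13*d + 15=0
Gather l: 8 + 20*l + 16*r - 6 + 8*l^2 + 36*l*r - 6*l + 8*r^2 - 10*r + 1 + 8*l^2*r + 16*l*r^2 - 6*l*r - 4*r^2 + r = l^2*(8*r + 8) + l*(16*r^2 + 30*r + 14) + 4*r^2 + 7*r + 3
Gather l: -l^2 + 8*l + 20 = -l^2 + 8*l + 20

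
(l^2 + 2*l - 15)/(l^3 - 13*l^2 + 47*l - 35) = (l^2 + 2*l - 15)/(l^3 - 13*l^2 + 47*l - 35)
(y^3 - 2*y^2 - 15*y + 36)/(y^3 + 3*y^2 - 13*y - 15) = (y^2 + y - 12)/(y^2 + 6*y + 5)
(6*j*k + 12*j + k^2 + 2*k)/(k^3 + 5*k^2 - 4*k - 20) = (6*j + k)/(k^2 + 3*k - 10)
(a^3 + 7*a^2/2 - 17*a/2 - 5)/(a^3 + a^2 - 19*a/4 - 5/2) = 2*(a + 5)/(2*a + 5)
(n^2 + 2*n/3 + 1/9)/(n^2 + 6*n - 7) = (9*n^2 + 6*n + 1)/(9*(n^2 + 6*n - 7))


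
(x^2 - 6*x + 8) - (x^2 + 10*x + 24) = -16*x - 16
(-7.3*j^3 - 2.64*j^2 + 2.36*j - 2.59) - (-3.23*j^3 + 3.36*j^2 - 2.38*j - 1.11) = -4.07*j^3 - 6.0*j^2 + 4.74*j - 1.48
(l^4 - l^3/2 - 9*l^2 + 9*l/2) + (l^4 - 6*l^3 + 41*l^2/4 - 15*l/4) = 2*l^4 - 13*l^3/2 + 5*l^2/4 + 3*l/4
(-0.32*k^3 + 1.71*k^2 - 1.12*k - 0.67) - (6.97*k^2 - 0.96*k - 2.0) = -0.32*k^3 - 5.26*k^2 - 0.16*k + 1.33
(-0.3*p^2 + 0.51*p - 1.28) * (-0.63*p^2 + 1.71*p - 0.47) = 0.189*p^4 - 0.8343*p^3 + 1.8195*p^2 - 2.4285*p + 0.6016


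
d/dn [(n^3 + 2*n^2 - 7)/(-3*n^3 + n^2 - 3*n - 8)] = (7*n^4 - 6*n^3 - 93*n^2 - 18*n - 21)/(9*n^6 - 6*n^5 + 19*n^4 + 42*n^3 - 7*n^2 + 48*n + 64)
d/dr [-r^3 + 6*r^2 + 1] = 3*r*(4 - r)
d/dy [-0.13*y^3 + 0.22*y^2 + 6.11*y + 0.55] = -0.39*y^2 + 0.44*y + 6.11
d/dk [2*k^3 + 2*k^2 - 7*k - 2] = 6*k^2 + 4*k - 7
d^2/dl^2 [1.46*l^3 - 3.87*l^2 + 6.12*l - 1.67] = 8.76*l - 7.74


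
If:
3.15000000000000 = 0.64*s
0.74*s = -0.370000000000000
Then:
No Solution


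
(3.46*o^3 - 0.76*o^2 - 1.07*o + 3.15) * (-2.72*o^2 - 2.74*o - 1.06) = -9.4112*o^5 - 7.4132*o^4 + 1.3252*o^3 - 4.8306*o^2 - 7.4968*o - 3.339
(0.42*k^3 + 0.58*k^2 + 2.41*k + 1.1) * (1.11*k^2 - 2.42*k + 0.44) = 0.4662*k^5 - 0.3726*k^4 + 1.4563*k^3 - 4.356*k^2 - 1.6016*k + 0.484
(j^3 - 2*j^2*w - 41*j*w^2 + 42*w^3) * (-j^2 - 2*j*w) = -j^5 + 45*j^3*w^2 + 40*j^2*w^3 - 84*j*w^4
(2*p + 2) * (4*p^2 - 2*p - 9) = 8*p^3 + 4*p^2 - 22*p - 18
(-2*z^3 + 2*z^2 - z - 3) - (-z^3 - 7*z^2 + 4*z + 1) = -z^3 + 9*z^2 - 5*z - 4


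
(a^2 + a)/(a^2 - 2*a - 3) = a/(a - 3)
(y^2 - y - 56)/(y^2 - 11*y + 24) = (y + 7)/(y - 3)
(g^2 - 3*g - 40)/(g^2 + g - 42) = (g^2 - 3*g - 40)/(g^2 + g - 42)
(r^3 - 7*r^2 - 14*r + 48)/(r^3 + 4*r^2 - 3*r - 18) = (r - 8)/(r + 3)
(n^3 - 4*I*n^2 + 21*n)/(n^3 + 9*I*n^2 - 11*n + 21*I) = n*(n - 7*I)/(n^2 + 6*I*n + 7)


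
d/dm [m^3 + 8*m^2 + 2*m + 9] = 3*m^2 + 16*m + 2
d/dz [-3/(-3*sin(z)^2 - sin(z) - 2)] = -3*(6*sin(z) + 1)*cos(z)/(3*sin(z)^2 + sin(z) + 2)^2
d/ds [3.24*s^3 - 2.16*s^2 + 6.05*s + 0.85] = 9.72*s^2 - 4.32*s + 6.05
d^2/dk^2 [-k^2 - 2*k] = -2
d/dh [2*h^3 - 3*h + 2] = 6*h^2 - 3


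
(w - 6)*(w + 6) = w^2 - 36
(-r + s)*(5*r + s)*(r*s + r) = -5*r^3*s - 5*r^3 + 4*r^2*s^2 + 4*r^2*s + r*s^3 + r*s^2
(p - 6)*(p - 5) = p^2 - 11*p + 30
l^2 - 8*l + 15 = (l - 5)*(l - 3)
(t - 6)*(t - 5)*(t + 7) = t^3 - 4*t^2 - 47*t + 210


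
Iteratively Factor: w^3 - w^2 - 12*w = (w + 3)*(w^2 - 4*w) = w*(w + 3)*(w - 4)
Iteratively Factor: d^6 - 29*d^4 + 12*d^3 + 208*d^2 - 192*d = (d - 4)*(d^5 + 4*d^4 - 13*d^3 - 40*d^2 + 48*d) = (d - 4)*(d - 1)*(d^4 + 5*d^3 - 8*d^2 - 48*d) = d*(d - 4)*(d - 1)*(d^3 + 5*d^2 - 8*d - 48) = d*(d - 4)*(d - 1)*(d + 4)*(d^2 + d - 12) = d*(d - 4)*(d - 3)*(d - 1)*(d + 4)*(d + 4)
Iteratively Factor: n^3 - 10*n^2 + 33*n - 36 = (n - 3)*(n^2 - 7*n + 12) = (n - 4)*(n - 3)*(n - 3)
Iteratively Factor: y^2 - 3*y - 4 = (y + 1)*(y - 4)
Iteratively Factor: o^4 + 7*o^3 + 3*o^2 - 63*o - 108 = (o + 3)*(o^3 + 4*o^2 - 9*o - 36) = (o + 3)*(o + 4)*(o^2 - 9) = (o + 3)^2*(o + 4)*(o - 3)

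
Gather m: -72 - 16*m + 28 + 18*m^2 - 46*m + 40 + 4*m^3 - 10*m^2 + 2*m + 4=4*m^3 + 8*m^2 - 60*m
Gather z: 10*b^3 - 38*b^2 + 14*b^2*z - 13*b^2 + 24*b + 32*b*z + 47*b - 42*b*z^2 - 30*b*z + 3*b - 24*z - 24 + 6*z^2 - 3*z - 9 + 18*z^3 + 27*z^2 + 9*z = 10*b^3 - 51*b^2 + 74*b + 18*z^3 + z^2*(33 - 42*b) + z*(14*b^2 + 2*b - 18) - 33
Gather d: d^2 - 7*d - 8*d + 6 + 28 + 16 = d^2 - 15*d + 50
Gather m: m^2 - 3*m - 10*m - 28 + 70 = m^2 - 13*m + 42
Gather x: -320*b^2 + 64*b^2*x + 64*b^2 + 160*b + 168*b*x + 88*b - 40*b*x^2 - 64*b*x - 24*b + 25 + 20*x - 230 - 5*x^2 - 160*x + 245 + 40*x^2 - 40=-256*b^2 + 224*b + x^2*(35 - 40*b) + x*(64*b^2 + 104*b - 140)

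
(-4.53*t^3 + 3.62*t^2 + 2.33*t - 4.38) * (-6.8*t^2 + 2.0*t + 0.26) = 30.804*t^5 - 33.676*t^4 - 9.7818*t^3 + 35.3852*t^2 - 8.1542*t - 1.1388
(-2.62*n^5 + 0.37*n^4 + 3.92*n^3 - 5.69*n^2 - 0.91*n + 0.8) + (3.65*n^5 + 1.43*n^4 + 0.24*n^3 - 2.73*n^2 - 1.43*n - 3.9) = 1.03*n^5 + 1.8*n^4 + 4.16*n^3 - 8.42*n^2 - 2.34*n - 3.1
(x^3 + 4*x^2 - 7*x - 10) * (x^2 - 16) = x^5 + 4*x^4 - 23*x^3 - 74*x^2 + 112*x + 160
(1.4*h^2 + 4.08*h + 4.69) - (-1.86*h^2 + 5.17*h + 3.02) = 3.26*h^2 - 1.09*h + 1.67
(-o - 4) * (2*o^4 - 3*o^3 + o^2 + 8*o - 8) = -2*o^5 - 5*o^4 + 11*o^3 - 12*o^2 - 24*o + 32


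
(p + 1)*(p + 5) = p^2 + 6*p + 5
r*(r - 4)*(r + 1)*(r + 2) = r^4 - r^3 - 10*r^2 - 8*r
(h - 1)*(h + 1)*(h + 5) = h^3 + 5*h^2 - h - 5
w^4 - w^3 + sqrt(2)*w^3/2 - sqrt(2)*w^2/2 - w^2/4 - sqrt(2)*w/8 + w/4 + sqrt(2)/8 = (w - 1)*(w - 1/2)*(w + 1/2)*(w + sqrt(2)/2)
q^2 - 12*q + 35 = (q - 7)*(q - 5)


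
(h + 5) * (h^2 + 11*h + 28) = h^3 + 16*h^2 + 83*h + 140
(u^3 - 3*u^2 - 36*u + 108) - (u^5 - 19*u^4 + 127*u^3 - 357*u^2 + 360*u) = -u^5 + 19*u^4 - 126*u^3 + 354*u^2 - 396*u + 108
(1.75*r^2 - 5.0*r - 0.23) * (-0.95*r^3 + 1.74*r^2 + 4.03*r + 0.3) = -1.6625*r^5 + 7.795*r^4 - 1.429*r^3 - 20.0252*r^2 - 2.4269*r - 0.069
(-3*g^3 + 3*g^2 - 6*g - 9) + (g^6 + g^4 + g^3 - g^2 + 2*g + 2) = g^6 + g^4 - 2*g^3 + 2*g^2 - 4*g - 7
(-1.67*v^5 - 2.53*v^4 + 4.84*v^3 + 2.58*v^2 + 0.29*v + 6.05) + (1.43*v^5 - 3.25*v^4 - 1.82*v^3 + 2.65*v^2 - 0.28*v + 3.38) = -0.24*v^5 - 5.78*v^4 + 3.02*v^3 + 5.23*v^2 + 0.00999999999999995*v + 9.43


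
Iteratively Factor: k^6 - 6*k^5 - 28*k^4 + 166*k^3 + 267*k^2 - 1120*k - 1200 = (k + 4)*(k^5 - 10*k^4 + 12*k^3 + 118*k^2 - 205*k - 300) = (k + 3)*(k + 4)*(k^4 - 13*k^3 + 51*k^2 - 35*k - 100) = (k - 5)*(k + 3)*(k + 4)*(k^3 - 8*k^2 + 11*k + 20) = (k - 5)*(k - 4)*(k + 3)*(k + 4)*(k^2 - 4*k - 5) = (k - 5)^2*(k - 4)*(k + 3)*(k + 4)*(k + 1)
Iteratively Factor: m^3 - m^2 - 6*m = (m + 2)*(m^2 - 3*m) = m*(m + 2)*(m - 3)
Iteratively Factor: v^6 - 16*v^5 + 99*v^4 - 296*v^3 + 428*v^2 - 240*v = (v - 2)*(v^5 - 14*v^4 + 71*v^3 - 154*v^2 + 120*v) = v*(v - 2)*(v^4 - 14*v^3 + 71*v^2 - 154*v + 120) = v*(v - 4)*(v - 2)*(v^3 - 10*v^2 + 31*v - 30) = v*(v - 4)*(v - 3)*(v - 2)*(v^2 - 7*v + 10) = v*(v - 5)*(v - 4)*(v - 3)*(v - 2)*(v - 2)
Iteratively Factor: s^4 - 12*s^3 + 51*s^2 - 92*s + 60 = (s - 3)*(s^3 - 9*s^2 + 24*s - 20) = (s - 3)*(s - 2)*(s^2 - 7*s + 10) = (s - 5)*(s - 3)*(s - 2)*(s - 2)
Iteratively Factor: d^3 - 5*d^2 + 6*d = (d - 3)*(d^2 - 2*d) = d*(d - 3)*(d - 2)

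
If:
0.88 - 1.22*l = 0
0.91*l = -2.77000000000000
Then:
No Solution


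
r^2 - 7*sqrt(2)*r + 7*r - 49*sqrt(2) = (r + 7)*(r - 7*sqrt(2))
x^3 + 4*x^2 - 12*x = x*(x - 2)*(x + 6)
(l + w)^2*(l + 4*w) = l^3 + 6*l^2*w + 9*l*w^2 + 4*w^3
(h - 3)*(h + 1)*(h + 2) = h^3 - 7*h - 6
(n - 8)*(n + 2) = n^2 - 6*n - 16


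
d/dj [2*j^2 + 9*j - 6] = 4*j + 9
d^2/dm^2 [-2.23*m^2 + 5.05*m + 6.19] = -4.46000000000000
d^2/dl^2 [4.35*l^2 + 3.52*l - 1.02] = 8.70000000000000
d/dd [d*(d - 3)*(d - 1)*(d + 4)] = 4*d^3 - 26*d + 12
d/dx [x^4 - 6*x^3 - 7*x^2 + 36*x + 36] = 4*x^3 - 18*x^2 - 14*x + 36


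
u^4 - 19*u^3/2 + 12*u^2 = u^2*(u - 8)*(u - 3/2)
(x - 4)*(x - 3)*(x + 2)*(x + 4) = x^4 - x^3 - 22*x^2 + 16*x + 96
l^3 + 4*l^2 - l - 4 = (l - 1)*(l + 1)*(l + 4)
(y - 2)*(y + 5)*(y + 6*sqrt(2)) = y^3 + 3*y^2 + 6*sqrt(2)*y^2 - 10*y + 18*sqrt(2)*y - 60*sqrt(2)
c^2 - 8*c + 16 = (c - 4)^2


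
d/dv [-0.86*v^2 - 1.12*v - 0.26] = -1.72*v - 1.12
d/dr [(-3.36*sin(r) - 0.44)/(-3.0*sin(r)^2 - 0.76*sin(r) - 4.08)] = (-10.08*sin(r)^2 - 2.64*sin(r) + 13.3744)*cos(r)/(9.0*sin(r)^4 + 4.56*sin(r)^3 + 25.0576*sin(r)^2 + 6.2016*sin(r) + 16.6464)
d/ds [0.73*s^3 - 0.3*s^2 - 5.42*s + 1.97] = 2.19*s^2 - 0.6*s - 5.42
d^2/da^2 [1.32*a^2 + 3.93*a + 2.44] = 2.64000000000000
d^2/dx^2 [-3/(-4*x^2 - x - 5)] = 6*(-16*x^2 - 4*x + (8*x + 1)^2 - 20)/(4*x^2 + x + 5)^3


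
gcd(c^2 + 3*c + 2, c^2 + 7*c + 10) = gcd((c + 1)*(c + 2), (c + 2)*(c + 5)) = c + 2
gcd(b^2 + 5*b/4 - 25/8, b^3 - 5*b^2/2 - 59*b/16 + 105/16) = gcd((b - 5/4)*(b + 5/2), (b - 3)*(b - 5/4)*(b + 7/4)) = b - 5/4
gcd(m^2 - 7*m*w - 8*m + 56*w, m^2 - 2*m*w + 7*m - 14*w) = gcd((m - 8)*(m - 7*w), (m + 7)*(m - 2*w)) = 1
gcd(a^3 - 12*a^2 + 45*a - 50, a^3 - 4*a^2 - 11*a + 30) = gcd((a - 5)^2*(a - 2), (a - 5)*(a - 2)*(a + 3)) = a^2 - 7*a + 10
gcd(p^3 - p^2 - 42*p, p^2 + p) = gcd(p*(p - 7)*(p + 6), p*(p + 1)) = p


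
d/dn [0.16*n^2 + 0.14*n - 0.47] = 0.32*n + 0.14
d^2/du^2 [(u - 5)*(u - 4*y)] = 2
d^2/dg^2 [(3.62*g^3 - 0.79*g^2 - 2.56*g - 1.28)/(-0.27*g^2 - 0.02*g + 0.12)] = (4.44089209850063e-16*g^5 - 5.55111512312578e-17*g^4 + 0.127244000000001*g^3 + 0.765576*g^2 + 0.226368*g + 0.119008)/(0.019683*g^6 + 0.004374*g^5 - 0.02592*g^4 - 0.00388*g^3 + 0.01152*g^2 + 0.000864*g - 0.001728)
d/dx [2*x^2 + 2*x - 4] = 4*x + 2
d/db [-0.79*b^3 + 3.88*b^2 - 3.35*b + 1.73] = -2.37*b^2 + 7.76*b - 3.35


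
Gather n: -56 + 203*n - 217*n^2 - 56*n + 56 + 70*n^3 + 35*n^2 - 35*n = 70*n^3 - 182*n^2 + 112*n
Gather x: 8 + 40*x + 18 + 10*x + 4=50*x + 30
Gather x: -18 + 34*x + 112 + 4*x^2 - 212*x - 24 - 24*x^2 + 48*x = -20*x^2 - 130*x + 70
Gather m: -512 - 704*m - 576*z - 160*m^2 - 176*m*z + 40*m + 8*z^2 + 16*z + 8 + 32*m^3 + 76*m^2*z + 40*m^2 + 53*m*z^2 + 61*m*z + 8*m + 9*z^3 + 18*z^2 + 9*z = 32*m^3 + m^2*(76*z - 120) + m*(53*z^2 - 115*z - 656) + 9*z^3 + 26*z^2 - 551*z - 504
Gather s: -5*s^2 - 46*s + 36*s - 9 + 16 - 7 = -5*s^2 - 10*s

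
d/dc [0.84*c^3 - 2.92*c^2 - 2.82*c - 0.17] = 2.52*c^2 - 5.84*c - 2.82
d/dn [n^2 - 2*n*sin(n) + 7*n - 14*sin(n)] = -2*n*cos(n) + 2*n - 2*sin(n) - 14*cos(n) + 7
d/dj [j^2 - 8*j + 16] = 2*j - 8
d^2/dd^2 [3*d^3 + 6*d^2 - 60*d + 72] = 18*d + 12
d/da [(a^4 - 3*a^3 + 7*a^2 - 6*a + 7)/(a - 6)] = (3*a^4 - 30*a^3 + 61*a^2 - 84*a + 29)/(a^2 - 12*a + 36)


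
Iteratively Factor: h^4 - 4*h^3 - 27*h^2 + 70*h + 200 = (h + 2)*(h^3 - 6*h^2 - 15*h + 100) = (h - 5)*(h + 2)*(h^2 - h - 20) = (h - 5)^2*(h + 2)*(h + 4)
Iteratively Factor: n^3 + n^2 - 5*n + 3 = (n + 3)*(n^2 - 2*n + 1) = (n - 1)*(n + 3)*(n - 1)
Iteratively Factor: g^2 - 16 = (g + 4)*(g - 4)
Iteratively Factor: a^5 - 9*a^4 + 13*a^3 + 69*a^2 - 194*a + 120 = (a - 4)*(a^4 - 5*a^3 - 7*a^2 + 41*a - 30) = (a - 4)*(a - 2)*(a^3 - 3*a^2 - 13*a + 15) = (a - 4)*(a - 2)*(a + 3)*(a^2 - 6*a + 5) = (a - 5)*(a - 4)*(a - 2)*(a + 3)*(a - 1)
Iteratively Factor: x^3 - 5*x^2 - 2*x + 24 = (x - 4)*(x^2 - x - 6) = (x - 4)*(x - 3)*(x + 2)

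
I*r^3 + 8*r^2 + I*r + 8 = (r - 8*I)*(r + I)*(I*r + 1)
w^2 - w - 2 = (w - 2)*(w + 1)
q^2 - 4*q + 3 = (q - 3)*(q - 1)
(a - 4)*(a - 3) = a^2 - 7*a + 12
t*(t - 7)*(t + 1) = t^3 - 6*t^2 - 7*t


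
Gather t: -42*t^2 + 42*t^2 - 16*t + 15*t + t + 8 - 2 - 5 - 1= 0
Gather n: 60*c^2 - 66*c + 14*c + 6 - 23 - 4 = 60*c^2 - 52*c - 21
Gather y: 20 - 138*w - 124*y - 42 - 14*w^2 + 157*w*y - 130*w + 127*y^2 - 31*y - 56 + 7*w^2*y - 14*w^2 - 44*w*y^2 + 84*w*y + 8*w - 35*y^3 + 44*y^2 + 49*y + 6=-28*w^2 - 260*w - 35*y^3 + y^2*(171 - 44*w) + y*(7*w^2 + 241*w - 106) - 72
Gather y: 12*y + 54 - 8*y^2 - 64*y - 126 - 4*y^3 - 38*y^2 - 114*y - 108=-4*y^3 - 46*y^2 - 166*y - 180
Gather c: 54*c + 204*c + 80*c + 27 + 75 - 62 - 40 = 338*c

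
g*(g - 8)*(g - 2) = g^3 - 10*g^2 + 16*g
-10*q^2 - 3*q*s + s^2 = (-5*q + s)*(2*q + s)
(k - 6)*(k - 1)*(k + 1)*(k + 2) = k^4 - 4*k^3 - 13*k^2 + 4*k + 12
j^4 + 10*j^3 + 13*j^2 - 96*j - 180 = (j - 3)*(j + 2)*(j + 5)*(j + 6)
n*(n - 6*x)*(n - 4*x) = n^3 - 10*n^2*x + 24*n*x^2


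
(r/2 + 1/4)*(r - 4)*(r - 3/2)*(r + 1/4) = r^4/2 - 19*r^3/8 + r^2 + 61*r/32 + 3/8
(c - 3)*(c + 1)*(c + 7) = c^3 + 5*c^2 - 17*c - 21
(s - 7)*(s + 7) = s^2 - 49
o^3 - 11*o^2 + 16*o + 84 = (o - 7)*(o - 6)*(o + 2)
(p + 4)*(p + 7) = p^2 + 11*p + 28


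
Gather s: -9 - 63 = -72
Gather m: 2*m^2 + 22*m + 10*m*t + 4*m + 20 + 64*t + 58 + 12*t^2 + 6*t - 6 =2*m^2 + m*(10*t + 26) + 12*t^2 + 70*t + 72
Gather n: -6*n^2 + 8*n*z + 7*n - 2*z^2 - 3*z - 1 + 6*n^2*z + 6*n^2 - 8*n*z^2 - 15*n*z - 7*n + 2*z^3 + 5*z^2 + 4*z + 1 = 6*n^2*z + n*(-8*z^2 - 7*z) + 2*z^3 + 3*z^2 + z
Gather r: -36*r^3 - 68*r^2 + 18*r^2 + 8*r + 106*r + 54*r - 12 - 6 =-36*r^3 - 50*r^2 + 168*r - 18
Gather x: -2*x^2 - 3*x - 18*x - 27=-2*x^2 - 21*x - 27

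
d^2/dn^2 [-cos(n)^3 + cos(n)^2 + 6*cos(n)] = -21*cos(n)/4 - 2*cos(2*n) + 9*cos(3*n)/4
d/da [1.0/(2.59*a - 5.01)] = -2.59/(2.59*a - 5.01)^2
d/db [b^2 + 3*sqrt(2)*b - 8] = 2*b + 3*sqrt(2)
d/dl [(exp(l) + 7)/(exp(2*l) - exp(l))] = (-exp(2*l) - 14*exp(l) + 7)*exp(-l)/(exp(2*l) - 2*exp(l) + 1)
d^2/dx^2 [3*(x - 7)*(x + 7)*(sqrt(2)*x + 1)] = 18*sqrt(2)*x + 6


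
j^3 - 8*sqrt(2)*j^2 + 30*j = j*(j - 5*sqrt(2))*(j - 3*sqrt(2))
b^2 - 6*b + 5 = (b - 5)*(b - 1)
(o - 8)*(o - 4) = o^2 - 12*o + 32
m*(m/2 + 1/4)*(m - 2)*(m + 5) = m^4/2 + 7*m^3/4 - 17*m^2/4 - 5*m/2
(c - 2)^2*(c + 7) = c^3 + 3*c^2 - 24*c + 28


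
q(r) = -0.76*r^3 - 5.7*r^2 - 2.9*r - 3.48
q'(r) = -2.28*r^2 - 11.4*r - 2.9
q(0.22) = -4.40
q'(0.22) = -5.52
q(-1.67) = -10.99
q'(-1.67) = 9.78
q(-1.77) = -11.99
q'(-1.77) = 10.13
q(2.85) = -75.64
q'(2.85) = -53.91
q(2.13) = -42.86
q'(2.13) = -37.53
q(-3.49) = -30.48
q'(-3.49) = 9.12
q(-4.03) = -34.62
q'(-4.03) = 6.01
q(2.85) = -75.64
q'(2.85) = -53.91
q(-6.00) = -27.12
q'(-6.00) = -16.58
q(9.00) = -1045.32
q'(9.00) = -290.18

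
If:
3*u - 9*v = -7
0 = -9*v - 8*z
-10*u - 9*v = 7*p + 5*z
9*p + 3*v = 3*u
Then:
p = -749/2739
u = -175/2739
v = 2072/2739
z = -777/913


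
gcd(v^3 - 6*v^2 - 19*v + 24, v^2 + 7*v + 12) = v + 3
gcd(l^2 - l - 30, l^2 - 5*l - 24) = 1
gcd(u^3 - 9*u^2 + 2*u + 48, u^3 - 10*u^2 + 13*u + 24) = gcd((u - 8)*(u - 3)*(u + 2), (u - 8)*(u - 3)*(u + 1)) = u^2 - 11*u + 24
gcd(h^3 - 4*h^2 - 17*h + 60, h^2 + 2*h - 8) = h + 4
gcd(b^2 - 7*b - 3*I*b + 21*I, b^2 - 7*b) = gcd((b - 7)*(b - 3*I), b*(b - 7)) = b - 7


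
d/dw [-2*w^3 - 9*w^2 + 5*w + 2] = -6*w^2 - 18*w + 5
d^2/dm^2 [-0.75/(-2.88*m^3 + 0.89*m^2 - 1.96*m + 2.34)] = ((1.335 - 12.96*m)*(2.88*m^3 - 0.89*m^2 + 1.96*m - 2.34) + 0.75*(8.64*m^2 - 1.78*m + 1.96)*(17.28*m^2 - 3.56*m + 3.92))/(2.88*m^3 - 0.89*m^2 + 1.96*m - 2.34)^3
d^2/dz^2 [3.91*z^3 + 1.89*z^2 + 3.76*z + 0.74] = 23.46*z + 3.78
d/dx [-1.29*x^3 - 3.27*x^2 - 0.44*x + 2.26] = -3.87*x^2 - 6.54*x - 0.44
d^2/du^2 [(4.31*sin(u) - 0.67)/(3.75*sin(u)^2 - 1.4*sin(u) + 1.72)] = (-60.609375*sin(u)^5 + 15.06*sin(u)^4 + 277.46325*sin(u)^3 - 82.88253*sin(u)^2 - 156.829344*sin(u) + 26.77356)/(52.734375*sin(u)^6 - 59.0625*sin(u)^5 + 94.6125*sin(u)^4 - 56.924*sin(u)^3 + 43.3956*sin(u)^2 - 12.42528*sin(u) + 5.088448)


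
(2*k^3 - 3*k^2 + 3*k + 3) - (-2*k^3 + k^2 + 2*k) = 4*k^3 - 4*k^2 + k + 3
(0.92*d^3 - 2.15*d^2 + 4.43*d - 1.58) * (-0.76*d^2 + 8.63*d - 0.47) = -0.6992*d^5 + 9.5736*d^4 - 22.3537*d^3 + 40.4422*d^2 - 15.7175*d + 0.7426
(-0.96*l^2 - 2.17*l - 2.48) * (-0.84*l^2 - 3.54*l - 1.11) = 0.8064*l^4 + 5.2212*l^3 + 10.8306*l^2 + 11.1879*l + 2.7528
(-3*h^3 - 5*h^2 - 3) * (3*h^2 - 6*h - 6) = -9*h^5 + 3*h^4 + 48*h^3 + 21*h^2 + 18*h + 18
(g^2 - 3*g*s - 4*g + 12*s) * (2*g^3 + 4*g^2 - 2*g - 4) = 2*g^5 - 6*g^4*s - 4*g^4 + 12*g^3*s - 18*g^3 + 54*g^2*s + 4*g^2 - 12*g*s + 16*g - 48*s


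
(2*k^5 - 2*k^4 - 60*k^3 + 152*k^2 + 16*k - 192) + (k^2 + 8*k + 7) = 2*k^5 - 2*k^4 - 60*k^3 + 153*k^2 + 24*k - 185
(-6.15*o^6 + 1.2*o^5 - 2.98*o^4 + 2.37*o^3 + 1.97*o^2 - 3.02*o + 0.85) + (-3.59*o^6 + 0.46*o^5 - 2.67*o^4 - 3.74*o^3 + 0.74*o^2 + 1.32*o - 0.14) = -9.74*o^6 + 1.66*o^5 - 5.65*o^4 - 1.37*o^3 + 2.71*o^2 - 1.7*o + 0.71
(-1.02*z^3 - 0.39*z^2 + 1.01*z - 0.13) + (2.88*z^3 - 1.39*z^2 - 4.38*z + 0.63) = 1.86*z^3 - 1.78*z^2 - 3.37*z + 0.5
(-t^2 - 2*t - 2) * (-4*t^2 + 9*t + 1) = 4*t^4 - t^3 - 11*t^2 - 20*t - 2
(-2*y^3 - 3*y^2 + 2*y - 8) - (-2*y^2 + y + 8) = -2*y^3 - y^2 + y - 16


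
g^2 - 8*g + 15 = (g - 5)*(g - 3)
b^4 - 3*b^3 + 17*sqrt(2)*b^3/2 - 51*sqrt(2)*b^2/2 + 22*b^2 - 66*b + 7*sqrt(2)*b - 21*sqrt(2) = (b - 3)*(b + sqrt(2)/2)*(b + sqrt(2))*(b + 7*sqrt(2))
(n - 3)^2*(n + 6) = n^3 - 27*n + 54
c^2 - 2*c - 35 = (c - 7)*(c + 5)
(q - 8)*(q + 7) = q^2 - q - 56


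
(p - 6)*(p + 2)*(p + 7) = p^3 + 3*p^2 - 40*p - 84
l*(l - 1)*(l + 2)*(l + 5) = l^4 + 6*l^3 + 3*l^2 - 10*l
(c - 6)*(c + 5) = c^2 - c - 30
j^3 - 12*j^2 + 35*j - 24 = (j - 8)*(j - 3)*(j - 1)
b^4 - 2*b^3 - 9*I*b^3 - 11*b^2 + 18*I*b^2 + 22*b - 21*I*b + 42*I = (b - 2)*(b - 7*I)*(b - 3*I)*(b + I)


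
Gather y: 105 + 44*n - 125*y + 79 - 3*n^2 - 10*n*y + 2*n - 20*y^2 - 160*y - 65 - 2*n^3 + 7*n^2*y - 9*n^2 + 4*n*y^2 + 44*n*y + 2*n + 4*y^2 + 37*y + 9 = -2*n^3 - 12*n^2 + 48*n + y^2*(4*n - 16) + y*(7*n^2 + 34*n - 248) + 128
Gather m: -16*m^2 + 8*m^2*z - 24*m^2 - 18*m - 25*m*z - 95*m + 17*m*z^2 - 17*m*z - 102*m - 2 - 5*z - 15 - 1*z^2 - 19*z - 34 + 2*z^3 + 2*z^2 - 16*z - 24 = m^2*(8*z - 40) + m*(17*z^2 - 42*z - 215) + 2*z^3 + z^2 - 40*z - 75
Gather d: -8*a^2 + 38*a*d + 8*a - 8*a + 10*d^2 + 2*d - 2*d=-8*a^2 + 38*a*d + 10*d^2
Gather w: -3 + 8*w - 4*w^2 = -4*w^2 + 8*w - 3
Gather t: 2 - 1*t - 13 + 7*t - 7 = 6*t - 18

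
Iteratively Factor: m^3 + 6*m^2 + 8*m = (m + 2)*(m^2 + 4*m) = m*(m + 2)*(m + 4)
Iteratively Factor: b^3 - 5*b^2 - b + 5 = (b - 1)*(b^2 - 4*b - 5) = (b - 1)*(b + 1)*(b - 5)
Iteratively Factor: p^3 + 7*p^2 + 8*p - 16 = (p - 1)*(p^2 + 8*p + 16) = (p - 1)*(p + 4)*(p + 4)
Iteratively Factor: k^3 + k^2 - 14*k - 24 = (k + 2)*(k^2 - k - 12) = (k + 2)*(k + 3)*(k - 4)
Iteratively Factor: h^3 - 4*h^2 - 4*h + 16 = (h + 2)*(h^2 - 6*h + 8) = (h - 2)*(h + 2)*(h - 4)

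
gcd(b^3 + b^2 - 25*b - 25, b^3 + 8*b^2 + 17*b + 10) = b^2 + 6*b + 5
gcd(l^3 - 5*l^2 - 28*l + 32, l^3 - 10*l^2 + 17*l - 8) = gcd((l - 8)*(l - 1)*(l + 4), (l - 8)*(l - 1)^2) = l^2 - 9*l + 8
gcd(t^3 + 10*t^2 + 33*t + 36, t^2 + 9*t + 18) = t + 3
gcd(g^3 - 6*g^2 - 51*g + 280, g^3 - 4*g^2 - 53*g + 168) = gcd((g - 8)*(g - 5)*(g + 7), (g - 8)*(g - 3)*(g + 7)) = g^2 - g - 56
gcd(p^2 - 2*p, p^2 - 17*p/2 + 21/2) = 1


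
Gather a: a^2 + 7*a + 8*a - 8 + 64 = a^2 + 15*a + 56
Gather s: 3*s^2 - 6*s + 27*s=3*s^2 + 21*s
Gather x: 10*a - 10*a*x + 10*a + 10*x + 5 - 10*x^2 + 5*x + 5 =20*a - 10*x^2 + x*(15 - 10*a) + 10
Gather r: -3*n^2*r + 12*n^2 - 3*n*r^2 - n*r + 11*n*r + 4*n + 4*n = 12*n^2 - 3*n*r^2 + 8*n + r*(-3*n^2 + 10*n)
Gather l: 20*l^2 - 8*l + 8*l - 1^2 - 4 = 20*l^2 - 5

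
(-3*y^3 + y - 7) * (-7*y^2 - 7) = 21*y^5 + 14*y^3 + 49*y^2 - 7*y + 49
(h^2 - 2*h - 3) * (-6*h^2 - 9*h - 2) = -6*h^4 + 3*h^3 + 34*h^2 + 31*h + 6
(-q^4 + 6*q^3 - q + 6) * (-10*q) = 10*q^5 - 60*q^4 + 10*q^2 - 60*q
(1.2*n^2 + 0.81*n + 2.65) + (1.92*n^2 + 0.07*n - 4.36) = 3.12*n^2 + 0.88*n - 1.71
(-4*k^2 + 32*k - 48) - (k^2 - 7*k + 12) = -5*k^2 + 39*k - 60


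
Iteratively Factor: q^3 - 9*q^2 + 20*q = (q)*(q^2 - 9*q + 20) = q*(q - 5)*(q - 4)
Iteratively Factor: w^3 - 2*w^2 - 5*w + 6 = (w + 2)*(w^2 - 4*w + 3) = (w - 1)*(w + 2)*(w - 3)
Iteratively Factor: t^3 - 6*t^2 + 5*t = (t - 1)*(t^2 - 5*t) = (t - 5)*(t - 1)*(t)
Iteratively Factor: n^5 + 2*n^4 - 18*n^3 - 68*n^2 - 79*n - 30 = (n + 3)*(n^4 - n^3 - 15*n^2 - 23*n - 10) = (n + 2)*(n + 3)*(n^3 - 3*n^2 - 9*n - 5) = (n + 1)*(n + 2)*(n + 3)*(n^2 - 4*n - 5) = (n + 1)^2*(n + 2)*(n + 3)*(n - 5)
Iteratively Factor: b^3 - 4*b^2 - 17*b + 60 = (b - 3)*(b^2 - b - 20) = (b - 5)*(b - 3)*(b + 4)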